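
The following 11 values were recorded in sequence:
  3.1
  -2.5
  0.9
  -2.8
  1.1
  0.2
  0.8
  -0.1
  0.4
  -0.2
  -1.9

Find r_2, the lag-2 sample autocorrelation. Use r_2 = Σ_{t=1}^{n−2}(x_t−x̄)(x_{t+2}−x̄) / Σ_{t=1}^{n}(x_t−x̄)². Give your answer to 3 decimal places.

Mean x̄ = (3.1 − 2.5 + 0.9 − 2.8 + 1.1 + 0.2 + 0.8 − 0.1 + 0.4 − 0.2 − 1.9)/11 = -0.0909
Numerator Σ_{t=1}^{9}(x_t−x̄)(x_{t+2}−x̄) = 10.6889
Denominator Σ(x_t−x̄)² = 30.1291
r_2 = 10.6889 / 30.1291 = 0.355

0.355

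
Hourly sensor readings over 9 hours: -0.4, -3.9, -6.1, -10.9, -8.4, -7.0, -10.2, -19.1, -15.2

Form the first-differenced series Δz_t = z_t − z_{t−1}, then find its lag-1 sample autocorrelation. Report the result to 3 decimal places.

First differences Δz: -3.5, -2.2, -4.8, 2.5, 1.4, -3.2, -8.9, 3.9
Mean of differences = -1.8500
Numerator Σ(Δz_t−Δz̄)(Δz_{t+1}−Δz̄) = -32.4925
Denominator Σ(Δz_t−Δz̄)² = 125.6200
r_1(Δz) = -32.4925 / 125.6200 = -0.259

-0.259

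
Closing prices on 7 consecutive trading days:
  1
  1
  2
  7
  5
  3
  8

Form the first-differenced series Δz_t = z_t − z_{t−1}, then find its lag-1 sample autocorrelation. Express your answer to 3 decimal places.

-0.289

First differences Δz: 0, 1, 5, -2, -2, 5
Mean of differences = 1.1667
Numerator Σ(Δz_t−Δz̄)(Δz_{t+1}−Δz̄) = -14.6944
Denominator Σ(Δz_t−Δz̄)² = 50.8333
r_1(Δz) = -14.6944 / 50.8333 = -0.289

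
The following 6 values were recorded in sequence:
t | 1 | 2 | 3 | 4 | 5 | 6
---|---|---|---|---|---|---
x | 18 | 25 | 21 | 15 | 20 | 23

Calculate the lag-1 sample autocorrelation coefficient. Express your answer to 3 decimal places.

-0.165

Mean x̄ = (18 + 25 + 21 + 15 + 20 + 23)/6 = 20.3333
Deviations from mean: -2.3333, 4.6667, 0.6667, -5.3333, -0.3333, 2.6667
Numerator Σ_{t=1}^{5}(x_t−x̄)(x_{t+1}−x̄) = -10.4444
Denominator Σ(x_t−x̄)² = 63.3333
r_1 = -10.4444 / 63.3333 = -0.165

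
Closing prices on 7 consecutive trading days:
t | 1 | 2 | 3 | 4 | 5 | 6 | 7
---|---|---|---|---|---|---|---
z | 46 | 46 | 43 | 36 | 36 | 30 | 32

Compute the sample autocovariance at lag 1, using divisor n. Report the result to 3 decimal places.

23.055

Mean z̄ = (46 + 46 + 43 + 36 + 36 + 30 + 32)/7 = 38.4286
Σ_{t=1}^{6}(z_t−z̄)(z_{t+1}−z̄) = 161.3878
γ_1 = 161.3878 / 7 = 23.055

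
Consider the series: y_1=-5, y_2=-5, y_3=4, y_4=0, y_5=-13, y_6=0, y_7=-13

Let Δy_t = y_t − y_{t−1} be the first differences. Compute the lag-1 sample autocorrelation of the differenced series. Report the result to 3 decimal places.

-0.534

First differences Δy: 0, 9, -4, -13, 13, -13
Mean of differences = -1.3333
Numerator Σ(Δy_t−Δȳ)(Δy_{t+1}−Δȳ) = -317.1111
Denominator Σ(Δy_t−Δȳ)² = 593.3333
r_1(Δy) = -317.1111 / 593.3333 = -0.534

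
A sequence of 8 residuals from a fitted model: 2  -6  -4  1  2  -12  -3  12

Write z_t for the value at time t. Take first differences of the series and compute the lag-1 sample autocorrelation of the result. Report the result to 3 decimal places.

-0.021

First differences Δz: -8, 2, 5, 1, -14, 9, 15
Mean of differences = 1.4286
Numerator Σ(Δz_t−Δz̄)(Δz_{t+1}−Δz̄) = -12.3265
Denominator Σ(Δz_t−Δz̄)² = 581.7143
r_1(Δz) = -12.3265 / 581.7143 = -0.021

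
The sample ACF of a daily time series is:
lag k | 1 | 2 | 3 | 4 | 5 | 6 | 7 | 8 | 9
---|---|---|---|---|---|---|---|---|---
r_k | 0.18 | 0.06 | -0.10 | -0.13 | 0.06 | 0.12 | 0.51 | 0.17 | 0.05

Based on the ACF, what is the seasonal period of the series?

7

The largest autocorrelation is r_7 = 0.51; the remaining lags stay at or below 0.18.
The dominant spike at lag 7 indicates a seasonal period of 7.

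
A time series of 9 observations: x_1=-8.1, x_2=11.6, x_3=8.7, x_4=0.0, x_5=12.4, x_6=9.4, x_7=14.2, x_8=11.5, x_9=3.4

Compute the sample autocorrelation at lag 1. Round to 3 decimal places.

Mean x̄ = (-8.1 + 11.6 + 8.7 + 0.0 + 12.4 + 9.4 + 14.2 + 11.5 + 3.4)/9 = 7.0111
Numerator Σ_{t=1}^{8}(x_t−x̄)(x_{t+1}−x̄) = -65.1090
Denominator Σ(x_t−x̄)² = 421.0289
r_1 = -65.1090 / 421.0289 = -0.155

-0.155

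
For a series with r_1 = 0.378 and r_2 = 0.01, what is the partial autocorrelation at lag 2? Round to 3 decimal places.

-0.155

φ_{22} = (r_2 − r_1²) / (1 − r_1²)
r_1² = (0.378)² = 0.142884
Numerator = 0.01 − 0.1429 = -0.1329; denominator = 1 − 0.1429 = 0.8571
φ_{22} = -0.1329 / 0.8571 = -0.155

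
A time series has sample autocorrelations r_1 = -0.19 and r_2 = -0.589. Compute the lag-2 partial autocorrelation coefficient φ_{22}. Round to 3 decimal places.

-0.649

φ_{22} = (r_2 − r_1²) / (1 − r_1²)
r_1² = (-0.19)² = 0.0361
Numerator = -0.589 − 0.0361 = -0.6251; denominator = 1 − 0.0361 = 0.9639
φ_{22} = -0.6251 / 0.9639 = -0.649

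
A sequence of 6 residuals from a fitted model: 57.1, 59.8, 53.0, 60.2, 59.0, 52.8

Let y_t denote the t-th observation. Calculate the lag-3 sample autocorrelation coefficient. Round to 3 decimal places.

Mean ȳ = (57.1 + 59.8 + 53.0 + 60.2 + 59.0 + 52.8)/6 = 56.9833
Deviations from mean: 0.1167, 2.8167, -3.9833, 3.2167, 2.0167, -4.1833
Σ(y_t−ȳ)(y_{t+3}−ȳ) = (0.3753) + (5.6803) + (16.6636) = 22.7192
Denominator Σ(y_t−ȳ)² = 55.7283
r_3 = 22.7192 / 55.7283 = 0.408

0.408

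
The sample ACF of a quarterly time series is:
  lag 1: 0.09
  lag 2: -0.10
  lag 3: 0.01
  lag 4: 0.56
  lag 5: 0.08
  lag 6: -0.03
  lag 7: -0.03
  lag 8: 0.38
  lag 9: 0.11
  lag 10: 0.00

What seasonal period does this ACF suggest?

The largest autocorrelation is r_4 = 0.56, with a weaker echo at lag 8 (0.38); the remaining lags stay at or below 0.11.
The dominant spike at lag 4 indicates a seasonal period of 4.

4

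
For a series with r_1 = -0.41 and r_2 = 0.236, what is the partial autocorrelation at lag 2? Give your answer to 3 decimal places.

φ_{22} = (r_2 − r_1²) / (1 − r_1²)
r_1² = (-0.41)² = 0.1681
Numerator = 0.236 − 0.1681 = 0.0679; denominator = 1 − 0.1681 = 0.8319
φ_{22} = 0.0679 / 0.8319 = 0.082

0.082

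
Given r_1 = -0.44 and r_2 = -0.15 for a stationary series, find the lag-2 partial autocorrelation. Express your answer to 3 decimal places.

φ_{22} = (r_2 − r_1²) / (1 − r_1²)
r_1² = (-0.44)² = 0.1936
Numerator = -0.15 − 0.1936 = -0.3436; denominator = 1 − 0.1936 = 0.8064
φ_{22} = -0.3436 / 0.8064 = -0.426

-0.426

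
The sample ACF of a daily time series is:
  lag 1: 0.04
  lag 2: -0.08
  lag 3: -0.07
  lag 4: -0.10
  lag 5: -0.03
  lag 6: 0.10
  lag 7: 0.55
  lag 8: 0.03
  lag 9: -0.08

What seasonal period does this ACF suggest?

7

The largest autocorrelation is r_7 = 0.55; the remaining lags stay at or below 0.10.
The dominant spike at lag 7 indicates a seasonal period of 7.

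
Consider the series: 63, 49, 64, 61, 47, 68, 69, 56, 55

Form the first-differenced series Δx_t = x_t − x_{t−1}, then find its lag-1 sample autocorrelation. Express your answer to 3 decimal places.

First differences Δx: -14, 15, -3, -14, 21, 1, -13, -1
Mean of differences = -1.0000
Numerator Σ(Δx_t−Δx̄)(Δx_{t+1}−Δx̄) = -480.0000
Denominator Σ(Δx_t−Δx̄)² = 1230.0000
r_1(Δx) = -480.0000 / 1230.0000 = -0.390

-0.390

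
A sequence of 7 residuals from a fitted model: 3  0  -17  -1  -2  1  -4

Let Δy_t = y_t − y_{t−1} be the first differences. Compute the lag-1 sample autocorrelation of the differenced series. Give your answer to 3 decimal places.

First differences Δy: -3, -17, 16, -1, 3, -5
Mean of differences = -1.1667
Numerator Σ(Δy_t−Δȳ)(Δy_{t+1}−Δȳ) = -255.1944
Denominator Σ(Δy_t−Δȳ)² = 580.8333
r_1(Δy) = -255.1944 / 580.8333 = -0.439

-0.439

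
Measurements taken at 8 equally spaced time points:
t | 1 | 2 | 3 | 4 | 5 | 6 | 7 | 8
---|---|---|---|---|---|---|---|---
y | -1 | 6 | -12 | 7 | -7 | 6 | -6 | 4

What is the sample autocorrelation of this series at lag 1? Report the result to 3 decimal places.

Mean ȳ = (-1 + 6 − 12 + 7 − 7 + 6 − 6 + 4)/8 = -0.3750
Deviations from mean: -0.6250, 6.3750, -11.6250, 7.3750, -6.6250, 6.3750, -5.6250, 4.3750
Numerator Σ_{t=1}^{7}(y_t−ȳ)(y_{t+1}−ȳ) = -315.3906
Denominator Σ(y_t−ȳ)² = 365.8750
r_1 = -315.3906 / 365.8750 = -0.862

-0.862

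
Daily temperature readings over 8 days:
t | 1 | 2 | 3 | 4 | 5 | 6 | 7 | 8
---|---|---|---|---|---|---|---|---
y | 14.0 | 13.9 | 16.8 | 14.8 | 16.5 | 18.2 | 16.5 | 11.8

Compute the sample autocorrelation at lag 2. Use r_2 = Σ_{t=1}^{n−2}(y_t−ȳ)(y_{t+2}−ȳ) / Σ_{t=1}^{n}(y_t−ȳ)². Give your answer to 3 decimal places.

Mean ȳ = (14.0 + 13.9 + 16.8 + 14.8 + 16.5 + 18.2 + 16.5 + 11.8)/8 = 15.3125
Deviations from mean: -1.3125, -1.4125, 1.4875, -0.5125, 1.1875, 2.8875, 1.1875, -3.5125
Numerator Σ_{t=1}^{6}(y_t−ȳ)(y_{t+2}−ȳ) = -9.6741
Denominator Σ(y_t−ȳ)² = 29.6888
r_2 = -9.6741 / 29.6888 = -0.326

-0.326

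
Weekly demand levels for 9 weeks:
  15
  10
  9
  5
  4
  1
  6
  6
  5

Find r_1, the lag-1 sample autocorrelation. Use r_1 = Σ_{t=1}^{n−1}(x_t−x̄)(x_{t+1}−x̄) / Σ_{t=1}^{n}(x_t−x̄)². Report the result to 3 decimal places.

0.435

Mean x̄ = (15 + 10 + 9 + 5 + 4 + 1 + 6 + 6 + 5)/9 = 6.7778
Numerator Σ_{t=1}^{8}(x_t−x̄)(x_{t+1}−x̄) = 57.1728
Denominator Σ(x_t−x̄)² = 131.5556
r_1 = 57.1728 / 131.5556 = 0.435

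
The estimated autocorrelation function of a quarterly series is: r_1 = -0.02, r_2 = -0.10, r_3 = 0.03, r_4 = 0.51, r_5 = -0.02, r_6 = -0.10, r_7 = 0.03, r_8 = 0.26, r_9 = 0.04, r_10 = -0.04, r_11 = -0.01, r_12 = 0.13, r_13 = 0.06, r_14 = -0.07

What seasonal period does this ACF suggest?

The largest autocorrelation is r_4 = 0.51, with a weaker echo at lag 8 (0.26); the remaining lags stay at or below 0.13.
The dominant spike at lag 4 indicates a seasonal period of 4.

4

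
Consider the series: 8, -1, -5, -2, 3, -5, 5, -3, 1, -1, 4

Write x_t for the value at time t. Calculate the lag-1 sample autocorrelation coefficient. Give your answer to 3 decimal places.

Mean x̄ = (8 − 1 − 5 − 2 + 3 − 5 + 5 − 3 + 1 − 1 + 4)/11 = 0.3636
Numerator Σ_{t=1}^{10}(x_t−x̄)(x_{t+1}−x̄) = -59.2231
Denominator Σ(x_t−x̄)² = 178.5455
r_1 = -59.2231 / 178.5455 = -0.332

-0.332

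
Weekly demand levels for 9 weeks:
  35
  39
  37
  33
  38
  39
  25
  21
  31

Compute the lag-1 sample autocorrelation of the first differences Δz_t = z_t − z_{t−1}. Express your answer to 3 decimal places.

First differences Δz: 4, -2, -4, 5, 1, -14, -4, 10
Mean of differences = -0.5000
Numerator Σ(Δz_t−Δz̄)(Δz_{t+1}−Δz̄) = -22.2500
Denominator Σ(Δz_t−Δz̄)² = 372.0000
r_1(Δz) = -22.2500 / 372.0000 = -0.060

-0.060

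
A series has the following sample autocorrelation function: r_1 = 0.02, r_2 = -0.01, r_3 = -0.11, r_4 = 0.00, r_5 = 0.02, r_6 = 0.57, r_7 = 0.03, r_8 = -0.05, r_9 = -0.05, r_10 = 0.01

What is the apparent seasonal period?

6

The largest autocorrelation is r_6 = 0.57; the remaining lags stay at or below 0.03.
The dominant spike at lag 6 indicates a seasonal period of 6.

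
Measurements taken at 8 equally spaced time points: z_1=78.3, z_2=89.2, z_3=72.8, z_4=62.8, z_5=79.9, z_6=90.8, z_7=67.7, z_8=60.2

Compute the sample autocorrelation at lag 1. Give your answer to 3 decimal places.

0.055

Mean z̄ = (78.3 + 89.2 + 72.8 + 62.8 + 79.9 + 90.8 + 67.7 + 60.2)/8 = 75.2125
Σ(z_t−z̄)(z_{t+1}−z̄) = (43.1864) + (-33.7448) + (29.9452) + (-58.1836) + (73.0664) + (-117.1011) + (112.7814) = 49.9498
Denominator Σ(z_t−z̄)² = 911.8288
r_1 = 49.9498 / 911.8288 = 0.055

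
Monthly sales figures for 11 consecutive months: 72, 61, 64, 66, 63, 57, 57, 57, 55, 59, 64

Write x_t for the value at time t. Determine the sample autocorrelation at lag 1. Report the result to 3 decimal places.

Mean x̄ = (72 + 61 + 64 + 66 + 63 + 57 + 57 + 57 + 55 + 59 + 64)/11 = 61.3636
Numerator Σ_{t=1}^{10}(x_t−x̄)(x_{t+1}−x̄) = 82.5041
Denominator Σ(x_t−x̄)² = 254.5455
r_1 = 82.5041 / 254.5455 = 0.324

0.324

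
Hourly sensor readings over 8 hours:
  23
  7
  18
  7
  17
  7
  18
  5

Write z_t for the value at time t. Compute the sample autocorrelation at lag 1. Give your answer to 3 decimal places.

-0.708

Mean z̄ = (23 + 7 + 18 + 7 + 17 + 7 + 18 + 5)/8 = 12.7500
Deviations from mean: 10.2500, -5.7500, 5.2500, -5.7500, 4.2500, -5.7500, 5.2500, -7.7500
Σ(z_t−z̄)(z_{t+1}−z̄) = (-58.9375) + (-30.1875) + (-30.1875) + (-24.4375) + (-24.4375) + (-30.1875) + (-40.6875) = -239.0625
Denominator Σ(z_t−z̄)² = 337.5000
r_1 = -239.0625 / 337.5000 = -0.708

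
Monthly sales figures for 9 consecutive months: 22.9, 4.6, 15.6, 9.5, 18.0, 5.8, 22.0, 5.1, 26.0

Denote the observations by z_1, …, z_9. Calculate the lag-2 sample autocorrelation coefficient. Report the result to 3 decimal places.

0.537

Mean z̄ = (22.9 + 4.6 + 15.6 + 9.5 + 18.0 + 5.8 + 22.0 + 5.1 + 26.0)/9 = 14.3889
Numerator Σ_{t=1}^{7}(z_t−z̄)(z_{t+2}−z̄) = 300.1675
Denominator Σ(z_t−z̄)² = 559.4689
r_2 = 300.1675 / 559.4689 = 0.537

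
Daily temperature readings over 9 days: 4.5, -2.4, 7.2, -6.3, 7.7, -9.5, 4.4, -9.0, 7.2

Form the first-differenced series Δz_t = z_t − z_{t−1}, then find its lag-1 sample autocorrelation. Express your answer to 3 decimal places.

-0.874

First differences Δz: -6.9, 9.6, -13.5, 14.0, -17.2, 13.9, -13.4, 16.2
Mean of differences = 0.3375
Numerator Σ(Δz_t−Δz̄)(Δz_{t+1}−Δz̄) = -1265.9464
Denominator Σ(Δz_t−Δz̄)² = 1448.1588
r_1(Δz) = -1265.9464 / 1448.1588 = -0.874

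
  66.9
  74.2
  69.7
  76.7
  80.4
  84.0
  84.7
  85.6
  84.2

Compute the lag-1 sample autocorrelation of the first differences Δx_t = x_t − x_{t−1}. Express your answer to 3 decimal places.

First differences Δx: 7.3, -4.5, 7.0, 3.7, 3.6, 0.7, 0.9, -1.4
Mean of differences = 2.1625
Numerator Σ(Δx_t−Δx̄)(Δx_{t+1}−Δx̄) = -52.5689
Denominator Σ(Δx_t−Δx̄)² = 115.0388
r_1(Δx) = -52.5689 / 115.0388 = -0.457

-0.457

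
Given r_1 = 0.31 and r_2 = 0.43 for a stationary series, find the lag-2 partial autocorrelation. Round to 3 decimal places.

0.369

φ_{22} = (r_2 − r_1²) / (1 − r_1²)
r_1² = (0.31)² = 0.0961
Numerator = 0.43 − 0.0961 = 0.3339; denominator = 1 − 0.0961 = 0.9039
φ_{22} = 0.3339 / 0.9039 = 0.369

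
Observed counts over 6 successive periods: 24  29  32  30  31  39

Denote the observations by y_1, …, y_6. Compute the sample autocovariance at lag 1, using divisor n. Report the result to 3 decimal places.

Mean ȳ = (24 + 29 + 32 + 30 + 31 + 39)/6 = 30.8333
Deviations: -6.8333, -1.8333, 1.1667, -0.8333, 0.1667, 8.1667
Σ_{t=1}^{5}(y_t−ȳ)(y_{t+1}−ȳ) = 10.6389
γ_1 = 10.6389 / 6 = 1.773

1.773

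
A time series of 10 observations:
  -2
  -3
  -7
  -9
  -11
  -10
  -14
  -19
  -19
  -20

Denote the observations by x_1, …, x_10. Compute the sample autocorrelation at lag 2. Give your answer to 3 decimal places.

0.366

Mean x̄ = (-2 − 3 − 7 − 9 − 11 − 10 − 14 − 19 − 19 − 20)/10 = -11.4000
Numerator Σ_{t=1}^{8}(x_t−x̄)(x_{t+2}−x̄) = 140.0800
Denominator Σ(x_t−x̄)² = 382.4000
r_2 = 140.0800 / 382.4000 = 0.366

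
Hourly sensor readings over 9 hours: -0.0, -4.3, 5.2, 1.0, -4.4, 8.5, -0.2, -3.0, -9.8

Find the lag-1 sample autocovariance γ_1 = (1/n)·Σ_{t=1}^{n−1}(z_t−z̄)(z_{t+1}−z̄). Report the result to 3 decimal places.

-3.232

Mean z̄ = (-0.0 − 4.3 + 5.2 + 1.0 − 4.4 + 8.5 − 0.2 − 3.0 − 9.8)/9 = -0.7778
Σ_{t=1}^{8}(z_t−z̄)(z_{t+1}−z̄) = -29.0872
γ_1 = -29.0872 / 9 = -3.232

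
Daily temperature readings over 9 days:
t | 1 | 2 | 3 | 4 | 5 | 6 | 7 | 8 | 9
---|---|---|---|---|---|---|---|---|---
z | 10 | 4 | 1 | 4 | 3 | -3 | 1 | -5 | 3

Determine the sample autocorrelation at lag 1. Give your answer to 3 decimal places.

Mean z̄ = (10 + 4 + 1 + 4 + 3 − 3 + 1 − 5 + 3)/9 = 2.0000
Numerator Σ_{t=1}^{8}(z_t−z̄)(z_{t+1}−z̄) = 14.0000
Denominator Σ(z_t−z̄)² = 150.0000
r_1 = 14.0000 / 150.0000 = 0.093

0.093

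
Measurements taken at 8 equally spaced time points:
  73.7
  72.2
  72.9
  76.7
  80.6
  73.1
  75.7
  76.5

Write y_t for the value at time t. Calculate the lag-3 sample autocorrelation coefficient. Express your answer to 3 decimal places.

-0.105

Mean ȳ = (73.7 + 72.2 + 72.9 + 76.7 + 80.6 + 73.1 + 75.7 + 76.5)/8 = 75.1750
Σ(y_t−ȳ)(y_{t+3}−ȳ) = (-2.2494) + (-16.1394) + (4.7206) + (0.8006) + (7.1881) = -5.6794
Denominator Σ(y_t−ȳ)² = 54.2950
r_3 = -5.6794 / 54.2950 = -0.105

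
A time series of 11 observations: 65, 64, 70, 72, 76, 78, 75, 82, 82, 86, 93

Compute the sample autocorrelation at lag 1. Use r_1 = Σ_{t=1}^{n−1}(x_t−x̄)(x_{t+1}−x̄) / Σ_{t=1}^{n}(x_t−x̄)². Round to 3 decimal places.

0.623

Mean x̄ = (65 + 64 + 70 + 72 + 76 + 78 + 75 + 82 + 82 + 86 + 93)/11 = 76.6364
Numerator Σ_{t=1}^{10}(x_t−x̄)(x_{t+1}−x̄) = 484.9587
Denominator Σ(x_t−x̄)² = 778.5455
r_1 = 484.9587 / 778.5455 = 0.623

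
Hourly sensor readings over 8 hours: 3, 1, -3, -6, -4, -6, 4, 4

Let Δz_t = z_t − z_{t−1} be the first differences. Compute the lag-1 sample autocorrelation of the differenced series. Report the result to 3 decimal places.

-0.076

First differences Δz: -2, -4, -3, 2, -2, 10, 0
Mean of differences = 0.1429
Numerator Σ(Δz_t−Δz̄)(Δz_{t+1}−Δz̄) = -10.4490
Denominator Σ(Δz_t−Δz̄)² = 136.8571
r_1(Δz) = -10.4490 / 136.8571 = -0.076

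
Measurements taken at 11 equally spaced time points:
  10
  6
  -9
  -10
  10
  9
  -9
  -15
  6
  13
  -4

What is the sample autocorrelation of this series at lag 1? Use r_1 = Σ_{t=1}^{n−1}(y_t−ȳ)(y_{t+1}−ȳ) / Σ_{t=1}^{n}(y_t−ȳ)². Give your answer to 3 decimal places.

Mean ȳ = (10 + 6 − 9 − 10 + 10 + 9 − 9 − 15 + 6 + 13 − 4)/11 = 0.6364
Numerator Σ_{t=1}^{10}(y_t−ȳ)(y_{t+1}−ȳ) = 74.9587
Denominator Σ(y_t−ȳ)² = 1020.5455
r_1 = 74.9587 / 1020.5455 = 0.073

0.073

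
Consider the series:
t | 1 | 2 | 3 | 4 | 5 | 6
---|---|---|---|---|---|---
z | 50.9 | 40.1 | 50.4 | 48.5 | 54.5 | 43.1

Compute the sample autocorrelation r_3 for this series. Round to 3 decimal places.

-0.431

Mean z̄ = (50.9 + 40.1 + 50.4 + 48.5 + 54.5 + 43.1)/6 = 47.9167
Numerator Σ_{t=1}^{3}(z_t−z̄)(z_{t+3}−z̄) = -61.6808
Denominator Σ(z_t−z̄)² = 143.0483
r_3 = -61.6808 / 143.0483 = -0.431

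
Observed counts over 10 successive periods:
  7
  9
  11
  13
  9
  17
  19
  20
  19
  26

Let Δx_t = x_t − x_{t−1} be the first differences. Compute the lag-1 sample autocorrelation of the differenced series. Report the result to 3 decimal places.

-0.445

First differences Δx: 2, 2, 2, -4, 8, 2, 1, -1, 7
Mean of differences = 2.1111
Numerator Σ(Δx_t−Δx̄)(Δx_{t+1}−Δx̄) = -47.5679
Denominator Σ(Δx_t−Δx̄)² = 106.8889
r_1(Δx) = -47.5679 / 106.8889 = -0.445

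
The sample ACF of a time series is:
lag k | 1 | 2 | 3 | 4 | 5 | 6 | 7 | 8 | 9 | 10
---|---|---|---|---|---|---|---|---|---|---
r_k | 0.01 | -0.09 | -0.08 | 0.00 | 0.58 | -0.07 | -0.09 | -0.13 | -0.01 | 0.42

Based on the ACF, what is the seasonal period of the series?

5

The largest autocorrelation is r_5 = 0.58, with a weaker echo at lag 10 (0.42); the remaining lags stay at or below 0.01.
The dominant spike at lag 5 indicates a seasonal period of 5.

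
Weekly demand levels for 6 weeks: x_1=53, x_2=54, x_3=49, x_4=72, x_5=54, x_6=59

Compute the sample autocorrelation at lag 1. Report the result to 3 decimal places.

Mean x̄ = (53 + 54 + 49 + 72 + 54 + 59)/6 = 56.8333
Σ(x_t−x̄)(x_{t+1}−x̄) = (10.8611) + (22.1944) + (-118.8056) + (-42.9722) + (-6.1389) = -134.8611
Denominator Σ(x_t−x̄)² = 326.8333
r_1 = -134.8611 / 326.8333 = -0.413

-0.413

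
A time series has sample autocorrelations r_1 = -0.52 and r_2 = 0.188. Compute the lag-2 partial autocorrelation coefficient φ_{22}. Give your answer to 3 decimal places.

-0.113

φ_{22} = (r_2 − r_1²) / (1 − r_1²)
r_1² = (-0.52)² = 0.2704
Numerator = 0.188 − 0.2704 = -0.0824; denominator = 1 − 0.2704 = 0.7296
φ_{22} = -0.0824 / 0.7296 = -0.113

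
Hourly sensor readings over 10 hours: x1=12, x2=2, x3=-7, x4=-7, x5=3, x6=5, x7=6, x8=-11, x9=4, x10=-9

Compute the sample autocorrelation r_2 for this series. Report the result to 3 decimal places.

Mean x̄ = (12 + 2 − 7 − 7 + 3 + 5 + 6 − 11 + 4 − 9)/10 = -0.2000
Numerator Σ_{t=1}^{8}(x_t−x̄)(x_{t+2}−x̄) = -70.2800
Denominator Σ(x_t−x̄)² = 533.6000
r_2 = -70.2800 / 533.6000 = -0.132

-0.132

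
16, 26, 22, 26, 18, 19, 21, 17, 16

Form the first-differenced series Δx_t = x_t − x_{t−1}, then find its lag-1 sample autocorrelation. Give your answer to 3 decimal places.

-0.450

First differences Δx: 10, -4, 4, -8, 1, 2, -4, -1
Mean of differences = 0.0000
Numerator Σ(Δx_t−Δx̄)(Δx_{t+1}−Δx̄) = -98.0000
Denominator Σ(Δx_t−Δx̄)² = 218.0000
r_1(Δx) = -98.0000 / 218.0000 = -0.450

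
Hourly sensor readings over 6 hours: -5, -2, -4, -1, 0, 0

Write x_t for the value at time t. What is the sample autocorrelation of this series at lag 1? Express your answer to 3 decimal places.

Mean x̄ = (-5 − 2 − 4 − 1 + 0 + 0)/6 = -2.0000
Numerator Σ_{t=1}^{5}(x_t−x̄)(x_{t+1}−x̄) = 4.0000
Denominator Σ(x_t−x̄)² = 22.0000
r_1 = 4.0000 / 22.0000 = 0.182

0.182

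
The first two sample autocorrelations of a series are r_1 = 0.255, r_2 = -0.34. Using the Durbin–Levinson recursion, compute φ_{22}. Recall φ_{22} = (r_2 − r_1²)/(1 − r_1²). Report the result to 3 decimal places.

-0.433

φ_{22} = (r_2 − r_1²) / (1 − r_1²)
r_1² = (0.255)² = 0.065025
Numerator = -0.34 − 0.0650 = -0.4050; denominator = 1 − 0.0650 = 0.9350
φ_{22} = -0.4050 / 0.9350 = -0.433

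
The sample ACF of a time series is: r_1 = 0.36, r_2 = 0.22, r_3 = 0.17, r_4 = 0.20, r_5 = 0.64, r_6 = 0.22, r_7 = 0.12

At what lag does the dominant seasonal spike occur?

The largest autocorrelation is r_5 = 0.64; the remaining lags stay at or below 0.36. The elevated value at lag 1 (0.36), dropping to 0.22 at lag 2, reflects decaying short-term dependence rather than seasonality.
The dominant spike at lag 5 indicates a seasonal period of 5.

5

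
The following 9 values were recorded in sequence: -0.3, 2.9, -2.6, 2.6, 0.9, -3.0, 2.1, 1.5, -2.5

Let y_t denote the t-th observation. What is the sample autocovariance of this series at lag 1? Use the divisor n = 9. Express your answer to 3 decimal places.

-2.583

Mean ȳ = (-0.3 + 2.9 − 2.6 + 2.6 + 0.9 − 3.0 + 2.1 + 1.5 − 2.5)/9 = 0.1778
Σ_{t=1}^{8}(y_t−ȳ)(y_{t+1}−ȳ) = -23.2438
γ_1 = -23.2438 / 9 = -2.583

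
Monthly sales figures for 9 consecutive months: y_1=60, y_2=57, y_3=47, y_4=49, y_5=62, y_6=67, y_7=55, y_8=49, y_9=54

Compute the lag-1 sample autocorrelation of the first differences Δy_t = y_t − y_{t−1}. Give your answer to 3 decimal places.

First differences Δy: -3, -10, 2, 13, 5, -12, -6, 5
Mean of differences = -0.7500
Numerator Σ(Δy_t−Δȳ)(Δy_{t+1}−Δȳ) = 76.4375
Denominator Σ(Δy_t−Δȳ)² = 507.5000
r_1(Δy) = 76.4375 / 507.5000 = 0.151

0.151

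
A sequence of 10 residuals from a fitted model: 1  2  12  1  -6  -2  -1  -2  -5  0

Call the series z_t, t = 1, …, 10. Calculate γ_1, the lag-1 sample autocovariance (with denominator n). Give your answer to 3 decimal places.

5.800

Mean z̄ = (1 + 2 + 12 + 1 − 6 − 2 − 1 − 2 − 5 + 0)/10 = 0.0000
Σ_{t=1}^{9}(z_t−z̄)(z_{t+1}−z̄) = 58.0000
γ_1 = 58.0000 / 10 = 5.800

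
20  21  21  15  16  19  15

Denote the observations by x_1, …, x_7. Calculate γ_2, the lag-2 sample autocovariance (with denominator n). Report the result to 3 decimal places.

Mean x̄ = (20 + 21 + 21 + 15 + 16 + 19 + 15)/7 = 18.1429
Σ_{t=1}^{5}(x_t−x̄)(x_{t+2}−x̄) = -5.7551
γ_2 = -5.7551 / 7 = -0.822

-0.822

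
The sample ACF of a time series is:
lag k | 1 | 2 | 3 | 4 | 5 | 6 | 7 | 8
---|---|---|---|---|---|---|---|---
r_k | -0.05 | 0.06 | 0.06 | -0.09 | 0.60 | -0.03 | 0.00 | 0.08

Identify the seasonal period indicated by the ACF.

5

The largest autocorrelation is r_5 = 0.60; the remaining lags stay at or below 0.08.
The dominant spike at lag 5 indicates a seasonal period of 5.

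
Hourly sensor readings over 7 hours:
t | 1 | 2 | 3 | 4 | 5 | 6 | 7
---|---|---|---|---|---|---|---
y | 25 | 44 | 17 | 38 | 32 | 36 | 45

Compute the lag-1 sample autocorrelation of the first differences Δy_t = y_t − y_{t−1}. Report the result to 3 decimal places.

First differences Δy: 19, -27, 21, -6, 4, 9
Mean of differences = 3.3333
Numerator Σ(Δy_t−Δȳ)(Δy_{t+1}−Δȳ) = -1178.4444
Denominator Σ(Δy_t−Δȳ)² = 1597.3333
r_1(Δy) = -1178.4444 / 1597.3333 = -0.738

-0.738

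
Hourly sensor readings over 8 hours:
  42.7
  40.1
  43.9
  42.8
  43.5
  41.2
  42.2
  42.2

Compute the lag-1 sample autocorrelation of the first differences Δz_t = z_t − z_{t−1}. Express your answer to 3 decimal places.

First differences Δz: -2.6, 3.8, -1.1, 0.7, -2.3, 1.0, 0.0
Mean of differences = -0.0714
Numerator Σ(Δz_t−Δz̄)(Δz_{t+1}−Δz̄) = -18.5951
Denominator Σ(Δz_t−Δz̄)² = 29.1543
r_1(Δz) = -18.5951 / 29.1543 = -0.638

-0.638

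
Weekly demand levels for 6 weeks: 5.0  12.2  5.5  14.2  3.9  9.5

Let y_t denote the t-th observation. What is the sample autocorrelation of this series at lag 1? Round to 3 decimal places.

Mean ȳ = (5.0 + 12.2 + 5.5 + 14.2 + 3.9 + 9.5)/6 = 8.3833
Numerator Σ_{t=1}^{5}(y_t−ȳ)(y_{t+1}−ȳ) = -71.7736
Denominator Σ(y_t−ȳ)² = 89.5083
r_1 = -71.7736 / 89.5083 = -0.802

-0.802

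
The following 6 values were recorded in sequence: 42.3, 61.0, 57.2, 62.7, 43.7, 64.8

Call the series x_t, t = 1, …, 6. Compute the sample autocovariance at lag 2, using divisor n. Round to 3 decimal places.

Mean x̄ = (42.3 + 61.0 + 57.2 + 62.7 + 43.7 + 64.8)/6 = 55.2833
Σ_{t=1}^{4}(x_t−x̄)(x_{t+2}−x̄) = 65.8944
γ_2 = 65.8944 / 6 = 10.982

10.982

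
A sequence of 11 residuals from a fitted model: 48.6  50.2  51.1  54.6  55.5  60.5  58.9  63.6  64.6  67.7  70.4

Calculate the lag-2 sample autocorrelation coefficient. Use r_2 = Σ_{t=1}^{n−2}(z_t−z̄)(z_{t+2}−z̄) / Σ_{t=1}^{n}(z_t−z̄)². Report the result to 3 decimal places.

Mean z̄ = (48.6 + 50.2 + 51.1 + 54.6 + 55.5 + 60.5 + 58.9 + 63.6 + 64.6 + 67.7 + 70.4)/11 = 58.7000
Numerator Σ_{t=1}^{9}(z_t−z̄)(z_{t+2}−z̄) = 251.0400
Denominator Σ(z_t−z̄)² = 539.0600
r_2 = 251.0400 / 539.0600 = 0.466

0.466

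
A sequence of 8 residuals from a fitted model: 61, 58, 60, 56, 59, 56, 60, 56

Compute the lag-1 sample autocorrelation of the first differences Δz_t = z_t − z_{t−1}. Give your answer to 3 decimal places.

-0.823

First differences Δz: -3, 2, -4, 3, -3, 4, -4
Mean of differences = -0.7143
Numerator Σ(Δz_t−Δz̄)(Δz_{t+1}−Δz̄) = -62.0816
Denominator Σ(Δz_t−Δz̄)² = 75.4286
r_1(Δz) = -62.0816 / 75.4286 = -0.823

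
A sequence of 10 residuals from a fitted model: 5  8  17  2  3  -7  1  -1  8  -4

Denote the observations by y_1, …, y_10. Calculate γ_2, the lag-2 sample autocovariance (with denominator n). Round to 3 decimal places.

Mean ȳ = (5 + 8 + 17 + 2 + 3 − 7 + 1 − 1 + 8 − 4)/10 = 3.2000
Σ_{t=1}^{8}(y_t−ȳ)(y_{t+2}−ȳ) = 91.5200
γ_2 = 91.5200 / 10 = 9.152

9.152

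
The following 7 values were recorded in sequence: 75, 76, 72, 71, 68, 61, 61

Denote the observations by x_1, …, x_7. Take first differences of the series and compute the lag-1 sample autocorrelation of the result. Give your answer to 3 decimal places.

First differences Δx: 1, -4, -1, -3, -7, 0
Mean of differences = -2.3333
Numerator Σ(Δx_t−Δx̄)(Δx_{t+1}−Δx̄) = -16.4444
Denominator Σ(Δx_t−Δx̄)² = 43.3333
r_1(Δx) = -16.4444 / 43.3333 = -0.379

-0.379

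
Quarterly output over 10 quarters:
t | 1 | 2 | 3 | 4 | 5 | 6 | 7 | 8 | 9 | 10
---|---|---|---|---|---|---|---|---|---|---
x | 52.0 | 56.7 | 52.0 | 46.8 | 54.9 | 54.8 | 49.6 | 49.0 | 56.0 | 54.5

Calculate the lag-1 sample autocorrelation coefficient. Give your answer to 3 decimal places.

Mean x̄ = (52.0 + 56.7 + 52.0 + 46.8 + 54.9 + 54.8 + 49.6 + 49.0 + 56.0 + 54.5)/10 = 52.6300
Numerator Σ_{t=1}^{9}(x_t−x̄)(x_{t+1}−x̄) = -11.2709
Denominator Σ(x_t−x̄)² = 98.4210
r_1 = -11.2709 / 98.4210 = -0.115

-0.115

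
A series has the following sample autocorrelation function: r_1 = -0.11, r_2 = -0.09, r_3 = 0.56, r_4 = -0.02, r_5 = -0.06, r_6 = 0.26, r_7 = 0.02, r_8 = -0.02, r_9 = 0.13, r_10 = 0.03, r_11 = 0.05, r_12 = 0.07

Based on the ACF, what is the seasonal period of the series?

The largest autocorrelation is r_3 = 0.56, with a weaker echo at lag 6 (0.26); the remaining lags stay at or below 0.13.
The dominant spike at lag 3 indicates a seasonal period of 3.

3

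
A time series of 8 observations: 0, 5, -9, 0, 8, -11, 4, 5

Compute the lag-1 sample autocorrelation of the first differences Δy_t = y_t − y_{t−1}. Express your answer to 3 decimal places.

-0.575

First differences Δy: 5, -14, 9, 8, -19, 15, 1
Mean of differences = 0.7143
Numerator Σ(Δy_t−Δȳ)(Δy_{t+1}−Δȳ) = -545.7959
Denominator Σ(Δy_t−Δȳ)² = 949.4286
r_1(Δy) = -545.7959 / 949.4286 = -0.575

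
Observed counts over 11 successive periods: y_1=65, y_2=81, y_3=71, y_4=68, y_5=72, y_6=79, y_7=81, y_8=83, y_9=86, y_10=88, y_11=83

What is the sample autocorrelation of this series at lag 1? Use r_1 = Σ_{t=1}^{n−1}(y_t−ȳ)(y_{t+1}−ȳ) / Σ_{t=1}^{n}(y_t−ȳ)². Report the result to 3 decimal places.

0.430

Mean ȳ = (65 + 81 + 71 + 68 + 72 + 79 + 81 + 83 + 86 + 88 + 83)/11 = 77.9091
Numerator Σ_{t=1}^{10}(y_t−ȳ)(y_{t+1}−ȳ) = 252.6281
Denominator Σ(y_t−ȳ)² = 586.9091
r_1 = 252.6281 / 586.9091 = 0.430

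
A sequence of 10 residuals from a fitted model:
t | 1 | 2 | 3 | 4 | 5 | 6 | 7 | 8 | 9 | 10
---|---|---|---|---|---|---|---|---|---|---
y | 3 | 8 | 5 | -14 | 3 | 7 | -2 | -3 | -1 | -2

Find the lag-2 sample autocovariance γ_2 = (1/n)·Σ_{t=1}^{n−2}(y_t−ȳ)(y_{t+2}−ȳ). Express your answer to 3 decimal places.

Mean ȳ = (3 + 8 + 5 − 14 + 3 + 7 − 2 − 3 − 1 − 2)/10 = 0.4000
Σ_{t=1}^{8}(y_t−ȳ)(y_{t+2}−ȳ) = -197.7200
γ_2 = -197.7200 / 10 = -19.772

-19.772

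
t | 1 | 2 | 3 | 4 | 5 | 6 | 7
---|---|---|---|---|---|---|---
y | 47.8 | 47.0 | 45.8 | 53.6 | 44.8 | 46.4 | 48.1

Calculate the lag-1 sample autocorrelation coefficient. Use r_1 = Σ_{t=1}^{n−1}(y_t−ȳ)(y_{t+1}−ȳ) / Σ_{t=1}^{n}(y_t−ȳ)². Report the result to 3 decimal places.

-0.485

Mean ȳ = (47.8 + 47.0 + 45.8 + 53.6 + 44.8 + 46.4 + 48.1)/7 = 47.6429
Deviations from mean: 0.1571, -0.6429, -1.8429, 5.9571, -2.8429, -1.2429, 0.4571
Σ(y_t−ȳ)(y_{t+1}−ȳ) = (-0.1010) + (1.1847) + (-10.9782) + (-16.9353) + (3.5333) + (-0.5682) = -23.8647
Denominator Σ(y_t−ȳ)² = 49.1571
r_1 = -23.8647 / 49.1571 = -0.485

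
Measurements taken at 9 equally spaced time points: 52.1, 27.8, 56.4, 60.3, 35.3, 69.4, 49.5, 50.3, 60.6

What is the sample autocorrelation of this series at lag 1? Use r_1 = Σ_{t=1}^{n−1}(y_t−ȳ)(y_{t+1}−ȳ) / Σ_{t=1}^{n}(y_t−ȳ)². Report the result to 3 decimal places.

Mean ȳ = (52.1 + 27.8 + 56.4 + 60.3 + 35.3 + 69.4 + 49.5 + 50.3 + 60.6)/9 = 51.3000
Numerator Σ_{t=1}^{8}(y_t−ȳ)(y_{t+1}−ȳ) = -566.4300
Denominator Σ(y_t−ȳ)² = 1334.2400
r_1 = -566.4300 / 1334.2400 = -0.425

-0.425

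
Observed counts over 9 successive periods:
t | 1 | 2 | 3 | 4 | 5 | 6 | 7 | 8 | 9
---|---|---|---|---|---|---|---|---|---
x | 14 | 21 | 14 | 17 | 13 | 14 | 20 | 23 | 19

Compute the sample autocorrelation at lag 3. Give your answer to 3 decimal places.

Mean x̄ = (14 + 21 + 14 + 17 + 13 + 14 + 20 + 23 + 19)/9 = 17.2222
Numerator Σ_{t=1}^{6}(x_t−x̄)(x_{t+3}−x̄) = -35.5926
Denominator Σ(x_t−x̄)² = 107.5556
r_3 = -35.5926 / 107.5556 = -0.331

-0.331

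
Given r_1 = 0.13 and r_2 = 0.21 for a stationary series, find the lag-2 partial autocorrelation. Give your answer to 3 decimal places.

φ_{22} = (r_2 − r_1²) / (1 − r_1²)
r_1² = (0.13)² = 0.0169
Numerator = 0.21 − 0.0169 = 0.1931; denominator = 1 − 0.0169 = 0.9831
φ_{22} = 0.1931 / 0.9831 = 0.196

0.196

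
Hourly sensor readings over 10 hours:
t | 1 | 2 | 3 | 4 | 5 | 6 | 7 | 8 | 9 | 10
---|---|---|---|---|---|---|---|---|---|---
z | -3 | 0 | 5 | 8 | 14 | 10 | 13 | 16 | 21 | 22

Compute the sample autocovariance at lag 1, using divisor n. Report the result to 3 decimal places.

Mean z̄ = (-3 + 0 + 5 + 8 + 14 + 10 + 13 + 16 + 21 + 22)/10 = 10.6000
Σ_{t=1}^{9}(z_t−z̄)(z_{t+1}−z̄) = 393.4400
γ_1 = 393.4400 / 10 = 39.344

39.344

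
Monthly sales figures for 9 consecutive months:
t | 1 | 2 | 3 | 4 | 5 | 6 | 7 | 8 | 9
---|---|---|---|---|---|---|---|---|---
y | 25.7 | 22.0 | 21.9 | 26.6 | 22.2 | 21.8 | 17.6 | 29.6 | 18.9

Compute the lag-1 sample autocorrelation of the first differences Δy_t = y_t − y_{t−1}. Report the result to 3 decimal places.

-0.585

First differences Δy: -3.7, -0.1, 4.7, -4.4, -0.4, -4.2, 12.0, -10.7
Mean of differences = -0.8500
Numerator Σ(Δy_t−Δȳ)(Δy_{t+1}−Δȳ) = -190.4025
Denominator Σ(Δy_t−Δȳ)² = 325.6600
r_1(Δy) = -190.4025 / 325.6600 = -0.585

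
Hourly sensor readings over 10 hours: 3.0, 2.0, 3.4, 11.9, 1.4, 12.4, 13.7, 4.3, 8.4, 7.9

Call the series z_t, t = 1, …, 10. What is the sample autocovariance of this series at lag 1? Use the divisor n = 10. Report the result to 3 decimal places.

Mean z̄ = (3.0 + 2.0 + 3.4 + 11.9 + 1.4 + 12.4 + 13.7 + 4.3 + 8.4 + 7.9)/10 = 6.8400
Σ_{t=1}^{9}(z_t−z̄)(z_{t+1}−z̄) = -21.5356
γ_1 = -21.5356 / 10 = -2.154

-2.154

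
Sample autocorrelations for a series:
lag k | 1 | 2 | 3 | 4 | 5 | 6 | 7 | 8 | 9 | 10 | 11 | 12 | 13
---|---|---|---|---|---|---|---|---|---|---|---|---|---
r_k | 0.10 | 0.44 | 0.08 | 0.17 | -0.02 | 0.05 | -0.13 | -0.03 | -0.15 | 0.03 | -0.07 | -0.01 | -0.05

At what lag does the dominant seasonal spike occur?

2

The largest autocorrelation is r_2 = 0.44, with a weaker echo at lag 4 (0.17); the remaining lags stay at or below 0.10.
The dominant spike at lag 2 indicates a seasonal period of 2.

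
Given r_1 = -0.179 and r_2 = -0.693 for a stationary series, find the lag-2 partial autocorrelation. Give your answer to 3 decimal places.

-0.749

φ_{22} = (r_2 − r_1²) / (1 − r_1²)
r_1² = (-0.179)² = 0.032041
Numerator = -0.693 − 0.0320 = -0.7250; denominator = 1 − 0.0320 = 0.9680
φ_{22} = -0.7250 / 0.9680 = -0.749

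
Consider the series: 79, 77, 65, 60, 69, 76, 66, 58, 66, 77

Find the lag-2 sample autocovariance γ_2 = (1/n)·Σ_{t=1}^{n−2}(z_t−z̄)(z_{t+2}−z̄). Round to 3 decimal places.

Mean z̄ = (79 + 77 + 65 + 60 + 69 + 76 + 66 + 58 + 66 + 77)/10 = 69.3000
Σ_{t=1}^{8}(z_t−z̄)(z_{t+2}−z̄) = -325.1800
γ_2 = -325.1800 / 10 = -32.518

-32.518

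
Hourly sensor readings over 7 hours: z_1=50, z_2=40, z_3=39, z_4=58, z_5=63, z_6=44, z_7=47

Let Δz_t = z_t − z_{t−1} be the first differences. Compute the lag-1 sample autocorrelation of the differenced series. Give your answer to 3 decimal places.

First differences Δz: -10, -1, 19, 5, -19, 3
Mean of differences = -0.5000
Numerator Σ(Δz_t−Δz̄)(Δz_{t+1}−Δz̄) = -64.2500
Denominator Σ(Δz_t−Δz̄)² = 855.5000
r_1(Δz) = -64.2500 / 855.5000 = -0.075

-0.075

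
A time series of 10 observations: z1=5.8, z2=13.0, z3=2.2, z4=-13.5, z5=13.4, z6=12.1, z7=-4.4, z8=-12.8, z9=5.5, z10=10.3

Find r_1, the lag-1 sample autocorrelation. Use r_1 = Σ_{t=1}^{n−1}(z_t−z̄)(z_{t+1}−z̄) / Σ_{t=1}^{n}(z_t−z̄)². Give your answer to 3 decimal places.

Mean z̄ = (5.8 + 13.0 + 2.2 − 13.5 + 13.4 + 12.1 − 4.4 − 12.8 + 5.5 + 10.3)/10 = 3.1600
Numerator Σ_{t=1}^{9}(z_t−z̄)(z_{t+1}−z̄) = -14.0956
Denominator Σ(z_t−z̄)² = 935.3840
r_1 = -14.0956 / 935.3840 = -0.015

-0.015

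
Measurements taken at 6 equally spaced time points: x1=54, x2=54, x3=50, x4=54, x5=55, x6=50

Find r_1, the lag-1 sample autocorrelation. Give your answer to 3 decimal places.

Mean x̄ = (54 + 54 + 50 + 54 + 55 + 50)/6 = 52.8333
Deviations from mean: 1.1667, 1.1667, -2.8333, 1.1667, 2.1667, -2.8333
Numerator Σ_{t=1}^{5}(x_t−x̄)(x_{t+1}−x̄) = -8.8611
Denominator Σ(x_t−x̄)² = 24.8333
r_1 = -8.8611 / 24.8333 = -0.357

-0.357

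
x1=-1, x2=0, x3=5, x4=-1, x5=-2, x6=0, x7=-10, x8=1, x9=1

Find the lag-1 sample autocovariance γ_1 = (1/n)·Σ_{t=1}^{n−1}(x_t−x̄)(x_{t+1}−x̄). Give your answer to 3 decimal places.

Mean x̄ = (-1 + 0 + 5 − 1 − 2 + 0 − 10 + 1 + 1)/9 = -0.7778
Σ_{t=1}^{8}(x_t−x̄)(x_{t+1}−x̄) = -18.0494
γ_1 = -18.0494 / 9 = -2.005

-2.005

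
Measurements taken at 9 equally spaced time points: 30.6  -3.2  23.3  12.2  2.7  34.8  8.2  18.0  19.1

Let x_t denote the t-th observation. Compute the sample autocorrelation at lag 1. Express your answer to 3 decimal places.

Mean x̄ = (30.6 − 3.2 + 23.3 + 12.2 + 2.7 + 34.8 + 8.2 + 18.0 + 19.1)/9 = 16.1889
Numerator Σ_{t=1}^{8}(x_t−x̄)(x_{t+1}−x̄) = -800.7735
Denominator Σ(x_t−x̄)² = 1253.9889
r_1 = -800.7735 / 1253.9889 = -0.639

-0.639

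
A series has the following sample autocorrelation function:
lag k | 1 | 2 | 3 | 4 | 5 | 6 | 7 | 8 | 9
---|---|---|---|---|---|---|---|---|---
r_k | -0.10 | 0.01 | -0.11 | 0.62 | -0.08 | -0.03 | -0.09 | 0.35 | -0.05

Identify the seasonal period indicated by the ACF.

4

The largest autocorrelation is r_4 = 0.62, with a weaker echo at lag 8 (0.35); the remaining lags stay at or below 0.01.
The dominant spike at lag 4 indicates a seasonal period of 4.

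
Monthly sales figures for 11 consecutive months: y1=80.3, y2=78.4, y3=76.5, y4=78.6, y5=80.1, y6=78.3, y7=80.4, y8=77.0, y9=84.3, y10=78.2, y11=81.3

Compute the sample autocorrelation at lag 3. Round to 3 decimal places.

-0.245

Mean ȳ = (80.3 + 78.4 + 76.5 + 78.6 + 80.1 + 78.3 + 80.4 + 77.0 + 84.3 + 78.2 + 81.3)/11 = 79.4000
Numerator Σ_{t=1}^{8}(y_t−ȳ)(y_{t+3}−ȳ) = -11.8600
Denominator Σ(y_t−ȳ)² = 48.3800
r_3 = -11.8600 / 48.3800 = -0.245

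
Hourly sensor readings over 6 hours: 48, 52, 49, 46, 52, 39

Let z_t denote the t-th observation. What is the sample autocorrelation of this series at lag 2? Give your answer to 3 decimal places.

Mean z̄ = (48 + 52 + 49 + 46 + 52 + 39)/6 = 47.6667
Deviations from mean: 0.3333, 4.3333, 1.3333, -1.6667, 4.3333, -8.6667
Numerator Σ_{t=1}^{4}(z_t−z̄)(z_{t+2}−z̄) = 13.4444
Denominator Σ(z_t−z̄)² = 117.3333
r_2 = 13.4444 / 117.3333 = 0.115

0.115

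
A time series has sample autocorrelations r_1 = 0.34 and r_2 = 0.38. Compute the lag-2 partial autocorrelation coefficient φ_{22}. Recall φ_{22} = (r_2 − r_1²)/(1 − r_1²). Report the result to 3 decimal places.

0.299

φ_{22} = (r_2 − r_1²) / (1 − r_1²)
r_1² = (0.34)² = 0.1156
Numerator = 0.38 − 0.1156 = 0.2644; denominator = 1 − 0.1156 = 0.8844
φ_{22} = 0.2644 / 0.8844 = 0.299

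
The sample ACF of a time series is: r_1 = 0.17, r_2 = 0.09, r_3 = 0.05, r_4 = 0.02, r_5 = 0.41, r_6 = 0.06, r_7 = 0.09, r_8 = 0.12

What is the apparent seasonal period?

5

The largest autocorrelation is r_5 = 0.41; the remaining lags stay at or below 0.17.
The dominant spike at lag 5 indicates a seasonal period of 5.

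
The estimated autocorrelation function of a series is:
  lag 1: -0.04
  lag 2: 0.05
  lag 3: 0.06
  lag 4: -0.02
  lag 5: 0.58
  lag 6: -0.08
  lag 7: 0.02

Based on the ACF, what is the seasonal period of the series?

5

The largest autocorrelation is r_5 = 0.58; the remaining lags stay at or below 0.06.
The dominant spike at lag 5 indicates a seasonal period of 5.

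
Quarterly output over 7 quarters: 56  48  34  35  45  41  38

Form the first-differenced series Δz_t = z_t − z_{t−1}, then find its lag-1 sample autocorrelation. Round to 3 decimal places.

0.151

First differences Δz: -8, -14, 1, 10, -4, -3
Mean of differences = -3.0000
Numerator Σ(Δz_t−Δz̄)(Δz_{t+1}−Δz̄) = 50.0000
Denominator Σ(Δz_t−Δz̄)² = 332.0000
r_1(Δz) = 50.0000 / 332.0000 = 0.151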